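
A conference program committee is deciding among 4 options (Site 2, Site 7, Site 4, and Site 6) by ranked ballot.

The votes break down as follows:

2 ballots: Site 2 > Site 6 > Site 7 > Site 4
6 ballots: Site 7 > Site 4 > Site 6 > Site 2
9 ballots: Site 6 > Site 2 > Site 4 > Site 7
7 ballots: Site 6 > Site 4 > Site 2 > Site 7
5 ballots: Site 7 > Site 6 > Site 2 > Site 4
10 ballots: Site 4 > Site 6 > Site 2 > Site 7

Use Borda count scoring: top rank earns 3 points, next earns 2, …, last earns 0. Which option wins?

Site 6

Borda scores:
  Site 2: 2·3 + 6·0 + 9·2 + 7·1 + 5·1 + 10·1 = 46
  Site 7: 2·1 + 6·3 + 9·0 + 7·0 + 5·3 + 10·0 = 35
  Site 4: 2·0 + 6·2 + 9·1 + 7·2 + 5·0 + 10·3 = 65
  Site 6: 2·2 + 6·1 + 9·3 + 7·3 + 5·2 + 10·2 = 88
Site 6 has the highest total.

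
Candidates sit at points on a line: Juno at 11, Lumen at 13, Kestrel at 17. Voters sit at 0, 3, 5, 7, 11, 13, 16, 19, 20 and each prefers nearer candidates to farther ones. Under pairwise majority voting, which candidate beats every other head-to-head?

Juno

With single-peaked preferences on a line, the Condorcet winner is the candidate closest to the median voter.
The median voter (position 11) is closest to Juno at 11.
Check: Juno vs Kestrel — voters closer to Juno: 6 of 9.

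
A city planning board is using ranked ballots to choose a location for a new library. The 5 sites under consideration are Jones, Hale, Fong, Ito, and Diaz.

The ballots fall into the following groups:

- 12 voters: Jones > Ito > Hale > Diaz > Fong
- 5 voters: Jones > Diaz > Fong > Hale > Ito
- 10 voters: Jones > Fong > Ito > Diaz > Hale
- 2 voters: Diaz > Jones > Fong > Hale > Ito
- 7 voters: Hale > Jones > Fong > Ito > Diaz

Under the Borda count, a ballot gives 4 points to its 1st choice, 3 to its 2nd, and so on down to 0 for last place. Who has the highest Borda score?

Jones

Borda scores:
  Jones: 12·4 + 5·4 + 10·4 + 2·3 + 7·3 = 135
  Hale: 12·2 + 5·1 + 10·0 + 2·1 + 7·4 = 59
  Fong: 12·0 + 5·2 + 10·3 + 2·2 + 7·2 = 58
  Ito: 12·3 + 5·0 + 10·2 + 2·0 + 7·1 = 63
  Diaz: 12·1 + 5·3 + 10·1 + 2·4 + 7·0 = 45
Jones has the highest total.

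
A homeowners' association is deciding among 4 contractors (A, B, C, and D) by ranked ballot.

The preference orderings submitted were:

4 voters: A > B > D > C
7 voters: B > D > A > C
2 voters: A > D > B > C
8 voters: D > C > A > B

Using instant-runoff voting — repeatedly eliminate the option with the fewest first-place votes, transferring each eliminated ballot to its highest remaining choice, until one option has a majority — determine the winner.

Round 1: D 8, B 7, A 6, C 0. C has the fewest and is eliminated.
Round 2: D 8, B 7, A 6. A has the fewest and is eliminated.
Round 3: B 11, D 10. B has a majority.

B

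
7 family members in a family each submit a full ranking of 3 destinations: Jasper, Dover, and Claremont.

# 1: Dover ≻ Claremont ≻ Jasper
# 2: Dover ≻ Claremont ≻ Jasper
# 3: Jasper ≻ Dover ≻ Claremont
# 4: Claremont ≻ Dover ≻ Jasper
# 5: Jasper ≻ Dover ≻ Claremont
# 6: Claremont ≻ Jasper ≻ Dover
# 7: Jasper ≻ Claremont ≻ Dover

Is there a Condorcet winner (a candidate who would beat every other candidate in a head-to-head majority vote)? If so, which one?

There is no Condorcet winner

Head-to-head results (7 voters total):
Jasper vs Dover: Jasper wins 4–3.
Jasper vs Claremont: Claremont wins 4–3.
Dover vs Claremont: Dover wins 4–3.
No candidate beats all others: Jasper beats Dover beats Claremont beats Jasper, a majority cycle.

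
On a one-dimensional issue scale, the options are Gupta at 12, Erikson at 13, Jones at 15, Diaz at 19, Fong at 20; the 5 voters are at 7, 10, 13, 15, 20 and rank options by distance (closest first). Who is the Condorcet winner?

With single-peaked preferences on a line, the Condorcet winner is the candidate closest to the median voter.
The median voter (position 13) is closest to Erikson at 13.
Check: Erikson vs Gupta — voters closer to Erikson: 3 of 5.

Erikson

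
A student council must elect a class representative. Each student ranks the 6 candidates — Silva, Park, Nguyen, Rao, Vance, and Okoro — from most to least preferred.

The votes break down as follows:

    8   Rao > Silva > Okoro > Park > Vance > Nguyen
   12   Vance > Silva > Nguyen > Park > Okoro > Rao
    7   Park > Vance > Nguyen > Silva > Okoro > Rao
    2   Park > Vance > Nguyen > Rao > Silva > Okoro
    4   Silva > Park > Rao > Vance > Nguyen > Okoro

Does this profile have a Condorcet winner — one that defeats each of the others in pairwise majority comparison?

No

Head-to-head results (33 voters total):
Silva vs Park: Silva wins 24–9.
Silva vs Nguyen: Silva wins 24–9.
Silva vs Rao: Silva wins 23–10.
Silva vs Vance: Vance wins 21–12.
Silva vs Okoro: Silva wins 33–0.
Park vs Nguyen: Park wins 21–12.
Park vs Rao: Park wins 25–8.
Park vs Vance: Park wins 21–12.
Park vs Okoro: Park wins 25–8.
Nguyen vs Rao: Nguyen wins 21–12.
Nguyen vs Vance: Vance wins 33–0.
Nguyen vs Okoro: Nguyen wins 25–8.
Rao vs Vance: Vance wins 21–12.
Rao vs Okoro: Okoro wins 19–14.
Vance vs Okoro: Vance wins 25–8.
No candidate beats all others: Silva beats Park beats Vance beats Silva, a majority cycle.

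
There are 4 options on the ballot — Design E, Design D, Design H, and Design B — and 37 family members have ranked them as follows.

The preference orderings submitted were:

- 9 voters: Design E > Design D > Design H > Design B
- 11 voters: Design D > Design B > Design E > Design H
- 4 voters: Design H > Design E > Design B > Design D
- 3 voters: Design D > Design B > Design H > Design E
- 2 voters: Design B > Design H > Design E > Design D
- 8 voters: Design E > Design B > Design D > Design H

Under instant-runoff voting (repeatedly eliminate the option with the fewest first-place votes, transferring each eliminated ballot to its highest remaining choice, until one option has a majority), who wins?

Design E

Round 1: Design E 17, Design D 14, Design H 4, Design B 2. Design B has the fewest and is eliminated.
Round 2: Design E 17, Design D 14, Design H 6. Design H has the fewest and is eliminated.
Round 3: Design E 23, Design D 14. Design E has a majority.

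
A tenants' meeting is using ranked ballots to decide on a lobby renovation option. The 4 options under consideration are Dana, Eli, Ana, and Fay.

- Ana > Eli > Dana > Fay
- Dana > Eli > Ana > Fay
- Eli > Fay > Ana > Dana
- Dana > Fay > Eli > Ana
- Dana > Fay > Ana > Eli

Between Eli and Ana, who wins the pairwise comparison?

Eli

Ballots ranking Eli above Ana: 3.
Ballots ranking Ana above Eli: 2.
Eli wins the head-to-head, 3–2.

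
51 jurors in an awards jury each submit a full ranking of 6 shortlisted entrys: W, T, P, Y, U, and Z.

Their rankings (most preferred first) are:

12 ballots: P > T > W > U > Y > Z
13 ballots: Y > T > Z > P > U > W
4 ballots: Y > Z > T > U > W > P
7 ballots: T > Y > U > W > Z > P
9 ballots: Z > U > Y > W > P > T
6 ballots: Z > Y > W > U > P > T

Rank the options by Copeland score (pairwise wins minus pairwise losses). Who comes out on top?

Pairwise results:
  W vs T: T wins 36–15.
  W vs P: W wins 26–25.
  W vs Y: Y wins 39–12.
  W vs U: U wins 33–18.
  W vs Z: Z wins 32–19.
  T vs P: P wins 27–24.
  T vs Y: Y wins 32–19.
  T vs U: T wins 36–15.
  T vs Z: T wins 32–19.
  P vs Y: Y wins 39–12.
  P vs U: U wins 26–25.
  P vs Z: Z wins 39–12.
  Y vs U: Y wins 30–21.
  Y vs Z: Y wins 36–15.
  U vs Z: Z wins 32–19.
Copeland scores (wins − losses):
  W: 1 − 4 = -3
  T: 3 − 2 = 1
  P: 1 − 4 = -3
  Y: 5 − 0 = 5
  U: 2 − 3 = -1
  Z: 3 − 2 = 1
Y has the best Copeland score.

Y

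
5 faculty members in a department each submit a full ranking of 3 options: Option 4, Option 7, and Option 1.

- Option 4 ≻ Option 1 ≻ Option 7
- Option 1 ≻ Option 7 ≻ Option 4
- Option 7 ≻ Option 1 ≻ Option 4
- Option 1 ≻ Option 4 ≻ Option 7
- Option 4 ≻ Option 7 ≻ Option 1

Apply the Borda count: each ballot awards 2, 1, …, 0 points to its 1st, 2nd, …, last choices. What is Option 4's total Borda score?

5

Borda scores:
  Option 4: 2 + 0 + 0 + 1 + 2 = 5
  Option 7: 0 + 1 + 2 + 0 + 1 = 4
  Option 1: 1 + 2 + 1 + 2 + 0 = 6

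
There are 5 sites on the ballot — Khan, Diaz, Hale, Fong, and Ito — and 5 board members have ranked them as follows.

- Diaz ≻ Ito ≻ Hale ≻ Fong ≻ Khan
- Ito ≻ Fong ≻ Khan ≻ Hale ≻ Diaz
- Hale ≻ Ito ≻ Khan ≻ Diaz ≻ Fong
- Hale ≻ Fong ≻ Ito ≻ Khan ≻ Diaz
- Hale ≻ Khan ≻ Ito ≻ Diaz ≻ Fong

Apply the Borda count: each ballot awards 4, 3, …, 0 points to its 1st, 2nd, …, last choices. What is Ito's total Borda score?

14

Borda scores:
  Khan: 0 + 2 + 2 + 1 + 3 = 8
  Diaz: 4 + 0 + 1 + 0 + 1 = 6
  Hale: 2 + 1 + 4 + 4 + 4 = 15
  Fong: 1 + 3 + 0 + 3 + 0 = 7
  Ito: 3 + 4 + 3 + 2 + 2 = 14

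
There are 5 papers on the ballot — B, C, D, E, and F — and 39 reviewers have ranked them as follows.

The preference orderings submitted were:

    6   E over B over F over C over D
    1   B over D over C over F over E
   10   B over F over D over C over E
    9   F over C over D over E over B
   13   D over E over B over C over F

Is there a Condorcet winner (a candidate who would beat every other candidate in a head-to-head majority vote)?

Head-to-head results (39 voters total):
B vs C: B wins 30–9.
B vs D: D wins 22–17.
B vs E: E wins 28–11.
B vs F: B wins 30–9.
C vs D: D wins 24–15.
C vs E: C wins 20–19.
C vs F: F wins 25–14.
D vs E: D wins 33–6.
D vs F: F wins 25–14.
E vs F: F wins 20–19.
No candidate beats all others: B beats C beats E beats B, a majority cycle.

No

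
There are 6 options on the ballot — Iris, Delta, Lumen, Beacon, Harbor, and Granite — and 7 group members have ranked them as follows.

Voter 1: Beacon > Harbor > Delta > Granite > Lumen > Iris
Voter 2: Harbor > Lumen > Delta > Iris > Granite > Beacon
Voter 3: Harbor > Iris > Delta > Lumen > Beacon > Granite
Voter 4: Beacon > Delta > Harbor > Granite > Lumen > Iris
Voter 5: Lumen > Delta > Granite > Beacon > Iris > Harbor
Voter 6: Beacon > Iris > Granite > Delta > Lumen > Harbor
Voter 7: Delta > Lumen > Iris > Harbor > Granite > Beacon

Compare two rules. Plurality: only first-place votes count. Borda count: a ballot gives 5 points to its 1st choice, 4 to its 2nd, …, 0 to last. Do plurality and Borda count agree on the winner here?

Plurality first-place counts: Iris 0, Delta 1, Lumen 1, Beacon 3, Harbor 2, Granite 0 → Beacon.
Borda totals: Iris 14, Delta 24, Lumen 18, Beacon 18, Harbor 19, Granite 12 → Delta.
The two rules disagree: plurality picks Beacon, Borda picks Delta.

No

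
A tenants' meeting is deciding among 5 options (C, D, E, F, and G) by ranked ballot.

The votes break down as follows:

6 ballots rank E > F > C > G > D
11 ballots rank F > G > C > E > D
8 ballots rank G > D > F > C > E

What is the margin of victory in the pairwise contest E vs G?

Ballots ranking E above G: 6.
Ballots ranking G above E: 11+8 = 19.
G wins 19–6, a margin of 13.

13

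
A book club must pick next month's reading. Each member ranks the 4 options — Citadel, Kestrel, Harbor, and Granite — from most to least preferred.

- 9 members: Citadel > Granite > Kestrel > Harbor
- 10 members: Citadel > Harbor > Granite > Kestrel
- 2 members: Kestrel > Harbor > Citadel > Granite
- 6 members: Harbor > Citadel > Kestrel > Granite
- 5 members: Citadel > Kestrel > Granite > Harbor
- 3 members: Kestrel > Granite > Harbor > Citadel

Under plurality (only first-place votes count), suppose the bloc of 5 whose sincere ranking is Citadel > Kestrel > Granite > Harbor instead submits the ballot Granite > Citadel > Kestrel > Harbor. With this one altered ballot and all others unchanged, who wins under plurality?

First-place totals with the altered ballot: Citadel 19, Kestrel 5, Harbor 6, Granite 5.
The winner is unchanged: still Citadel.

Citadel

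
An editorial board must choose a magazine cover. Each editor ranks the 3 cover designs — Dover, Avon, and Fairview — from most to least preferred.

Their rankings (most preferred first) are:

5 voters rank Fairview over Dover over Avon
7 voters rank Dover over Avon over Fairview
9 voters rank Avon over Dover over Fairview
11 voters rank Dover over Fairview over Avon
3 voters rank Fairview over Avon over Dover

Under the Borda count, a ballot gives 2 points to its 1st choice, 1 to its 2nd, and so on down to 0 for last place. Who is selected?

Borda scores:
  Dover: 5·1 + 7·2 + 9·1 + 11·2 + 3·0 = 50
  Avon: 5·0 + 7·1 + 9·2 + 11·0 + 3·1 = 28
  Fairview: 5·2 + 7·0 + 9·0 + 11·1 + 3·2 = 27
Dover has the highest total.

Dover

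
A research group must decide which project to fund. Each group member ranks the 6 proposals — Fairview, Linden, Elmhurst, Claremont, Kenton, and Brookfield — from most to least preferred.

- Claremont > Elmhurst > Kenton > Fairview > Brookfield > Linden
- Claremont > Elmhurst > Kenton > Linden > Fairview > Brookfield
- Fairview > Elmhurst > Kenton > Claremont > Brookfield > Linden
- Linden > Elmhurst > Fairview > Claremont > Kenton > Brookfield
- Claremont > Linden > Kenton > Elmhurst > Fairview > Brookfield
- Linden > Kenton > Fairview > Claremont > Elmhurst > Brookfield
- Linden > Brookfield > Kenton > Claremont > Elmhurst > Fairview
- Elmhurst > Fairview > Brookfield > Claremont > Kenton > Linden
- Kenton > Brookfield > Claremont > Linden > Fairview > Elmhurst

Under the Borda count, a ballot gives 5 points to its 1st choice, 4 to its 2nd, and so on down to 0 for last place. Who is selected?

Borda scores:
  Fairview: 2 + 1 + 5 + 3 + 1 + 3 + 0 + 4 + 1 = 20
  Linden: 0 + 2 + 0 + 5 + 4 + 5 + 5 + 0 + 2 = 23
  Elmhurst: 4 + 4 + 4 + 4 + 2 + 1 + 1 + 5 + 0 = 25
  Claremont: 5 + 5 + 2 + 2 + 5 + 2 + 2 + 2 + 3 = 28
  Kenton: 3 + 3 + 3 + 1 + 3 + 4 + 3 + 1 + 5 = 26
  Brookfield: 1 + 0 + 1 + 0 + 0 + 0 + 4 + 3 + 4 = 13
Claremont has the highest total.

Claremont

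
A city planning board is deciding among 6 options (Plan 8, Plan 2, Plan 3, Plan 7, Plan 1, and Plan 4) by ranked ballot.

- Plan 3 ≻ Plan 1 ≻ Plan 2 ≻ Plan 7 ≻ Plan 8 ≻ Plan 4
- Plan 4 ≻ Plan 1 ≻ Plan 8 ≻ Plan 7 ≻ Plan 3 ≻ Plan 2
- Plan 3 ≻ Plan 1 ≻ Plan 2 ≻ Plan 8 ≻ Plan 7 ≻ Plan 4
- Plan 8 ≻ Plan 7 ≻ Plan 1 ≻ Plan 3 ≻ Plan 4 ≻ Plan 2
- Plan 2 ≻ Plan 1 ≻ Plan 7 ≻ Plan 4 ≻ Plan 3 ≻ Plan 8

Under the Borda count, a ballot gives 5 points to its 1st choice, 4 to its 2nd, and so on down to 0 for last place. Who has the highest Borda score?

Plan 1

Borda scores:
  Plan 8: 1 + 3 + 2 + 5 + 0 = 11
  Plan 2: 3 + 0 + 3 + 0 + 5 = 11
  Plan 3: 5 + 1 + 5 + 2 + 1 = 14
  Plan 7: 2 + 2 + 1 + 4 + 3 = 12
  Plan 1: 4 + 4 + 4 + 3 + 4 = 19
  Plan 4: 0 + 5 + 0 + 1 + 2 = 8
Plan 1 has the highest total.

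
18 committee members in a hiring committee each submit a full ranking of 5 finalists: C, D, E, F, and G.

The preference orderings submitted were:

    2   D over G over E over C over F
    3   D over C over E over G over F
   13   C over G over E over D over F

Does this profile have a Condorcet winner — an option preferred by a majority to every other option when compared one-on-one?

Head-to-head results (18 voters total):
C vs D: C wins 13–5.
C vs E: C wins 16–2.
C vs F: C wins 18–0.
C vs G: C wins 16–2.
D vs E: E wins 13–5.
D vs F: D wins 18–0.
D vs G: G wins 13–5.
E vs F: E wins 18–0.
E vs G: G wins 15–3.
F vs G: G wins 18–0.
C beats each rival — D (13–5), E (16–2), F (18–0), G (16–2) — so C is the Condorcet winner.

Yes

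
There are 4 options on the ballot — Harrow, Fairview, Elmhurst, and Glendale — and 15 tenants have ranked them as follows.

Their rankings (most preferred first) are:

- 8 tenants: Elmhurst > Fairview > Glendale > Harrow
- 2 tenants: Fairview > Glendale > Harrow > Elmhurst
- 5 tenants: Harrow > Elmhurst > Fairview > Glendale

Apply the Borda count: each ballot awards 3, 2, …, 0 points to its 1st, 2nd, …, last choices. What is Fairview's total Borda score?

27

Borda scores:
  Harrow: 8·0 + 2·1 + 5·3 = 17
  Fairview: 8·2 + 2·3 + 5·1 = 27
  Elmhurst: 8·3 + 2·0 + 5·2 = 34
  Glendale: 8·1 + 2·2 + 5·0 = 12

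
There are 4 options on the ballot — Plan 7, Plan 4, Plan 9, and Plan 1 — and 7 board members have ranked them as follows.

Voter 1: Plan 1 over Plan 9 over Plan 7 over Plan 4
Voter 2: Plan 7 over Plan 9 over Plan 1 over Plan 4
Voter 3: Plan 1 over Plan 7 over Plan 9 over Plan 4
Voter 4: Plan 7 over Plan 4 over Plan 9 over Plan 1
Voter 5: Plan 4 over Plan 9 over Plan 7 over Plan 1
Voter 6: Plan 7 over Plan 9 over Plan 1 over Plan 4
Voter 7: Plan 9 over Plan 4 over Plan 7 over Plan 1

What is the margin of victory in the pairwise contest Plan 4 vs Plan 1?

1

Ballots ranking Plan 4 above Plan 1: 3.
Ballots ranking Plan 1 above Plan 4: 4.
Plan 1 wins 4–3, a margin of 1.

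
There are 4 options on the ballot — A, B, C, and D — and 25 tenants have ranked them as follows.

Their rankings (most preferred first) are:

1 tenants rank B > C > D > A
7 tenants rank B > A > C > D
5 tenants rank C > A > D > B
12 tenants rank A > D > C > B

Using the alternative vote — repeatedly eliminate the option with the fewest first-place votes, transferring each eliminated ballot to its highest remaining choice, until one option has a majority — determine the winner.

Round 1: A 12, B 8, C 5, D 0. D has the fewest and is eliminated.
Round 2: A 12, B 8, C 5. C has the fewest and is eliminated.
Round 3: A 17, B 8. A has a majority.

A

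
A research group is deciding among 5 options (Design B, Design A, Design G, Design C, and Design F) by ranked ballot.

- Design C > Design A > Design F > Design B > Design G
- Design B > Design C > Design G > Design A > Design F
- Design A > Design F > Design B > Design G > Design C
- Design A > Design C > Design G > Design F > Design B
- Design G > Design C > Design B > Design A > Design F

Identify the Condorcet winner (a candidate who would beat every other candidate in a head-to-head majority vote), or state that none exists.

Head-to-head results (5 voters total):
Design B vs Design A: Design A wins 3–2.
Design B vs Design G: Design B wins 3–2.
Design B vs Design C: Design C wins 3–2.
Design B vs Design F: Design F wins 3–2.
Design A vs Design G: Design A wins 3–2.
Design A vs Design C: Design C wins 3–2.
Design A vs Design F: Design A wins 5–0.
Design G vs Design C: Design C wins 3–2.
Design G vs Design F: Design G wins 3–2.
Design C vs Design F: Design C wins 4–1.
Design C beats each rival — Design B (3–2), Design A (3–2), Design G (3–2), Design F (4–1) — so Design C is the Condorcet winner.

Design C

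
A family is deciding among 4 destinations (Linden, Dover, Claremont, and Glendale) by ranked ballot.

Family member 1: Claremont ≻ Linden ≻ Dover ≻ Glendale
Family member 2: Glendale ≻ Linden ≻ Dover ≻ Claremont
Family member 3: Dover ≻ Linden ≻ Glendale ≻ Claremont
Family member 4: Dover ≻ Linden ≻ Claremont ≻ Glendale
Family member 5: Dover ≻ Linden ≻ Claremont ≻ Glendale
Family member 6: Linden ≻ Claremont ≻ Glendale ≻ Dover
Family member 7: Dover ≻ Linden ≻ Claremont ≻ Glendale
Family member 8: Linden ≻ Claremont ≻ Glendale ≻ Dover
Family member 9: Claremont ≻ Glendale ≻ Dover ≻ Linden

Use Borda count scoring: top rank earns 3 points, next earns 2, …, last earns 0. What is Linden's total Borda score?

Borda scores:
  Linden: 2 + 2 + 2 + 2 + 2 + 3 + 2 + 3 + 0 = 18
  Dover: 1 + 1 + 3 + 3 + 3 + 0 + 3 + 0 + 1 = 15
  Claremont: 3 + 0 + 0 + 1 + 1 + 2 + 1 + 2 + 3 = 13
  Glendale: 0 + 3 + 1 + 0 + 0 + 1 + 0 + 1 + 2 = 8

18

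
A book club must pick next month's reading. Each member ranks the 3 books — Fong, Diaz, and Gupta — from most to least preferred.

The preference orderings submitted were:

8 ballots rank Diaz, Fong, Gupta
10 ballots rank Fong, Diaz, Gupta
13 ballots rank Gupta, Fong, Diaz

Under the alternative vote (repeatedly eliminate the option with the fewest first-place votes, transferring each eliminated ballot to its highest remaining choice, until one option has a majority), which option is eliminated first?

Diaz

Round 1: Gupta 13, Fong 10, Diaz 8. Diaz has the fewest and is eliminated.
Round 2: Fong 18, Gupta 13. Fong has a majority.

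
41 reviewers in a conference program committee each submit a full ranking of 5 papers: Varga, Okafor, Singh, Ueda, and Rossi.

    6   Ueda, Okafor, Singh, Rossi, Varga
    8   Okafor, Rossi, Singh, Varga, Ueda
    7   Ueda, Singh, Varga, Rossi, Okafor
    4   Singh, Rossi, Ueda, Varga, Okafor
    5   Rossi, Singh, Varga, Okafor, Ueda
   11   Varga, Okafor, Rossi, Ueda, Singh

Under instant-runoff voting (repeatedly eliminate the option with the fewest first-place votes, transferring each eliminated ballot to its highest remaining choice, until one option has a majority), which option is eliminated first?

Singh

Round 1: Ueda 13, Varga 11, Okafor 8, Rossi 5, Singh 4. Singh has the fewest and is eliminated.
Round 2: Ueda 13, Varga 11, Rossi 9, Okafor 8. Okafor has the fewest and is eliminated.
Round 3: Rossi 17, Ueda 13, Varga 11. Varga has the fewest and is eliminated.
Round 4: Rossi 28, Ueda 13. Rossi has a majority.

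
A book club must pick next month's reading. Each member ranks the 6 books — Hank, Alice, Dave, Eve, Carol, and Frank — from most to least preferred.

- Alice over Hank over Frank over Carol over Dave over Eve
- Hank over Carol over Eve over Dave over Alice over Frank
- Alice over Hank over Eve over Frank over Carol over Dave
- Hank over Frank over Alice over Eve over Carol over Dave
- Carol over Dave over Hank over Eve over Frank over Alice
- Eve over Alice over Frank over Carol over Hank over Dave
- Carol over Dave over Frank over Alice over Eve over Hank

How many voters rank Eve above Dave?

Ballots ranking Eve above Dave: 4.
Ballots ranking Dave above Eve: 3.
So 4 of 7 voters prefer Eve to Dave.

4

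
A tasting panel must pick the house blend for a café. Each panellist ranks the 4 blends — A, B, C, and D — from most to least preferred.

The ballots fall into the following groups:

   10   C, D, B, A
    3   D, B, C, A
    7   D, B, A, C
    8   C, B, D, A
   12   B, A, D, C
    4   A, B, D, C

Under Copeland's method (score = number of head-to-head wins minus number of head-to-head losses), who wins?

Pairwise results:
  A vs B: B wins 40–4.
  A vs C: A wins 23–21.
  A vs D: D wins 28–16.
  B vs C: B wins 26–18.
  B vs D: B wins 24–20.
  C vs D: D wins 26–18.
Copeland scores (wins − losses):
  A: 1 − 2 = -1
  B: 3 − 0 = 3
  C: 0 − 3 = -3
  D: 2 − 1 = 1
B has the best Copeland score.

B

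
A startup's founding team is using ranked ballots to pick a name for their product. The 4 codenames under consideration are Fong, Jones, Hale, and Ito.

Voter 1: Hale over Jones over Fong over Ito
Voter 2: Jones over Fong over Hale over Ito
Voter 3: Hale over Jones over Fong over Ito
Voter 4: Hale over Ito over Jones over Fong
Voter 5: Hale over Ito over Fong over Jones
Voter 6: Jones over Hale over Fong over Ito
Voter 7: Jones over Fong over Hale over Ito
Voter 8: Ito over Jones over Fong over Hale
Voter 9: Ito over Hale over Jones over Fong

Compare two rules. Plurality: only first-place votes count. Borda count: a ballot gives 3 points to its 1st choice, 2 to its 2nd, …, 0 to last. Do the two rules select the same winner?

Plurality first-place counts: Fong 0, Jones 3, Hale 4, Ito 2 → Hale.
Borda totals: Fong 9, Jones 17, Hale 18, Ito 10 → Hale.
The two rules agree on Hale.

Yes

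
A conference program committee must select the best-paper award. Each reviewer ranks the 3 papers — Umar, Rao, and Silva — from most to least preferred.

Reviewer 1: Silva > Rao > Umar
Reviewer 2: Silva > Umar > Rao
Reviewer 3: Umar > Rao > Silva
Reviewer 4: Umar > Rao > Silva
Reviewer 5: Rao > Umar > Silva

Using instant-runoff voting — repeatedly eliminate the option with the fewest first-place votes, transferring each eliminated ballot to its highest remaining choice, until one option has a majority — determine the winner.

Round 1: Umar 2, Silva 2, Rao 1. Rao has the fewest and is eliminated.
Round 2: Umar 3, Silva 2. Umar has a majority.

Umar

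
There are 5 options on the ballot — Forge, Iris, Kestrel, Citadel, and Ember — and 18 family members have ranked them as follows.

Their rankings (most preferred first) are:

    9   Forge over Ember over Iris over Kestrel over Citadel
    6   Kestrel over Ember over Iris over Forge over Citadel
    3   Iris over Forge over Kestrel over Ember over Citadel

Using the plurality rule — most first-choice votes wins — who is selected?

Forge

First-place vote totals:
  Forge: 9
  Iris: 3
  Kestrel: 6
  Citadel: 0
  Ember: 0
Forge has the most first-place votes.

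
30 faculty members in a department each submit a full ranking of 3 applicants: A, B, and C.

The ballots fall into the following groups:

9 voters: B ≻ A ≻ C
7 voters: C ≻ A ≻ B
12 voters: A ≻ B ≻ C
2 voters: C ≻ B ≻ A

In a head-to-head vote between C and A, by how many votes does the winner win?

Ballots ranking C above A: 7+2 = 9.
Ballots ranking A above C: 9+12 = 21.
A wins 21–9, a margin of 12.

12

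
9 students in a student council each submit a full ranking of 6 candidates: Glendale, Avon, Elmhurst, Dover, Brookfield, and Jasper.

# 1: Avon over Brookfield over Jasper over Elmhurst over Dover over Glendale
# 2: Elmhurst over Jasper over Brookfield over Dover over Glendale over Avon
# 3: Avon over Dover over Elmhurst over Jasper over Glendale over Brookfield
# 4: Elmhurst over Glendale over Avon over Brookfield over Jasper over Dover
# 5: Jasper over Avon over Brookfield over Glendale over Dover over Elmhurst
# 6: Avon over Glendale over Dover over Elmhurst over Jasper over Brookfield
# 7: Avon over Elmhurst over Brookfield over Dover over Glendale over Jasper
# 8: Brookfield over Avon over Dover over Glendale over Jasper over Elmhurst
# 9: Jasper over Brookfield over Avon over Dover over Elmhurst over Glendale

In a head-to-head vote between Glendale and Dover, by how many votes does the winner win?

3

Ballots ranking Glendale above Dover: 3.
Ballots ranking Dover above Glendale: 6.
Dover wins 6–3, a margin of 3.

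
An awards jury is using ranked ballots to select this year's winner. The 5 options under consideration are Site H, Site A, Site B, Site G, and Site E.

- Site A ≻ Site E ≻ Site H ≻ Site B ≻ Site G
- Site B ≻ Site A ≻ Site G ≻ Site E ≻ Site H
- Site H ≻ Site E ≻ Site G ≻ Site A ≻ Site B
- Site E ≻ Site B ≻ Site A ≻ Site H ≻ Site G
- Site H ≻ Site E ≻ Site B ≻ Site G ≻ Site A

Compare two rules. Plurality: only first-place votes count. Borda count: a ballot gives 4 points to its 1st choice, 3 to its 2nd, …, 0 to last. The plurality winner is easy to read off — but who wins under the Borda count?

Plurality first-place counts: Site H 2, Site A 1, Site B 1, Site G 0, Site E 1 → Site H.
Borda totals: Site H 11, Site A 10, Site B 10, Site G 5, Site E 14 → Site E.

Site E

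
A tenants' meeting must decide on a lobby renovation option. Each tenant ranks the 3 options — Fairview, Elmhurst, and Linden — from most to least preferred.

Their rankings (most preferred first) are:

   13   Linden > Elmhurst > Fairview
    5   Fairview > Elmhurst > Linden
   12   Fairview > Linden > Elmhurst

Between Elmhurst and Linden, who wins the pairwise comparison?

Ballots ranking Elmhurst above Linden: 5.
Ballots ranking Linden above Elmhurst: 13+12 = 25.
Linden wins the head-to-head, 25–5.

Linden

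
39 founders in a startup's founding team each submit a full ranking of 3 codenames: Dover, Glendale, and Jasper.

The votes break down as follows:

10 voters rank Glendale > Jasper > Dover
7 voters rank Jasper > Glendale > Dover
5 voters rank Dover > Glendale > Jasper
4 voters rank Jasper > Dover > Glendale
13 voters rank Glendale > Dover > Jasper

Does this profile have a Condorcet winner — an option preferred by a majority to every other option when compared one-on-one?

Head-to-head results (39 voters total):
Dover vs Glendale: Glendale wins 30–9.
Dover vs Jasper: Jasper wins 21–18.
Glendale vs Jasper: Glendale wins 28–11.
Glendale beats each rival — Dover (30–9), Jasper (28–11) — so Glendale is the Condorcet winner.

Yes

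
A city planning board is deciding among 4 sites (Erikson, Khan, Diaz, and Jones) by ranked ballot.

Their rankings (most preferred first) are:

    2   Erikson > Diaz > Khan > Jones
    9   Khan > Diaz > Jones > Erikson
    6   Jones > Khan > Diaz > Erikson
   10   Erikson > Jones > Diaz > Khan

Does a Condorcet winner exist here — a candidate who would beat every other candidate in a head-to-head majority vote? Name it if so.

Head-to-head results (27 voters total):
Erikson vs Khan: Khan wins 15–12.
Erikson vs Diaz: Diaz wins 15–12.
Erikson vs Jones: Jones wins 15–12.
Khan vs Diaz: Khan wins 15–12.
Khan vs Jones: Jones wins 16–11.
Diaz vs Jones: Jones wins 16–11.
Jones beats each rival — Erikson (15–12), Khan (16–11), Diaz (16–11) — so Jones is the Condorcet winner.

Jones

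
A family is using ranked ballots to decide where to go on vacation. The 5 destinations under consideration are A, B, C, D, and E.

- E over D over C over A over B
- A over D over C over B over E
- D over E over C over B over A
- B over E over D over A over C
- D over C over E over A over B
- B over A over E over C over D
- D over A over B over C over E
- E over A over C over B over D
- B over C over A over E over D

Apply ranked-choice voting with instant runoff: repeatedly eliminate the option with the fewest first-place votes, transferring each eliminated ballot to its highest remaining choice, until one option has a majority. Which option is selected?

D

Round 1: B 3, D 3, E 2, A 1, C 0. C has the fewest and is eliminated.
Round 2: B 3, D 3, E 2, A 1. A has the fewest and is eliminated.
Round 3: D 4, B 3, E 2. E has the fewest and is eliminated.
Round 4: D 5, B 4. D has a majority.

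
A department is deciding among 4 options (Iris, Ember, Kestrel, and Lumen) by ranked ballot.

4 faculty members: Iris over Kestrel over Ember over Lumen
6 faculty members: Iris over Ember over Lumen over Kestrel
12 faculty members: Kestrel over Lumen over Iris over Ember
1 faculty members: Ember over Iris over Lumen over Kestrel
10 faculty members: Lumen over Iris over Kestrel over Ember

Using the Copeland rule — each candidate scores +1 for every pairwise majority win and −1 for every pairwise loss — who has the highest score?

Lumen

Pairwise results:
  Iris vs Ember: Iris wins 32–1.
  Iris vs Kestrel: Iris wins 21–12.
  Iris vs Lumen: Lumen wins 22–11.
  Ember vs Kestrel: Kestrel wins 26–7.
  Ember vs Lumen: Lumen wins 22–11.
  Kestrel vs Lumen: Lumen wins 17–16.
Copeland scores (wins − losses):
  Iris: 2 − 1 = 1
  Ember: 0 − 3 = -3
  Kestrel: 1 − 2 = -1
  Lumen: 3 − 0 = 3
Lumen has the best Copeland score.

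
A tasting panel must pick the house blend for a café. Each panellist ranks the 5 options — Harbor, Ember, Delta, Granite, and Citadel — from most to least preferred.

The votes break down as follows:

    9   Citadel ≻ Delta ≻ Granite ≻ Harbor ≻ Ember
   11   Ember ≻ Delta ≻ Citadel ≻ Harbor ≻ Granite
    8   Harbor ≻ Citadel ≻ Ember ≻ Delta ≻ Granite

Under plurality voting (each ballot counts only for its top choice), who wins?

First-place vote totals:
  Harbor: 8
  Ember: 11
  Delta: 0
  Granite: 0
  Citadel: 9
Ember has the most first-place votes.

Ember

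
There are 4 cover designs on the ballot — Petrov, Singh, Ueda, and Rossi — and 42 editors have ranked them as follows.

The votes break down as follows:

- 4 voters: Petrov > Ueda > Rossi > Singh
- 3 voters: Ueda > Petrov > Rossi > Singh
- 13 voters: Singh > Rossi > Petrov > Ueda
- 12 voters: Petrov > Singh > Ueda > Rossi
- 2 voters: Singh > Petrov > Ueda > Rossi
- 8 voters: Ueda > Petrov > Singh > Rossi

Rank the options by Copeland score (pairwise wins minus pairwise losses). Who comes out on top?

Pairwise results:
  Petrov vs Singh: Petrov wins 27–15.
  Petrov vs Ueda: Petrov wins 31–11.
  Petrov vs Rossi: Petrov wins 29–13.
  Singh vs Ueda: Singh wins 27–15.
  Singh vs Rossi: Singh wins 35–7.
  Ueda vs Rossi: Ueda wins 29–13.
Copeland scores (wins − losses):
  Petrov: 3 − 0 = 3
  Singh: 2 − 1 = 1
  Ueda: 1 − 2 = -1
  Rossi: 0 − 3 = -3
Petrov has the best Copeland score.

Petrov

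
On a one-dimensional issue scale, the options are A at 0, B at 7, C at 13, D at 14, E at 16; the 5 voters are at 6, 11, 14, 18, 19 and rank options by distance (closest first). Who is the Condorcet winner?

With single-peaked preferences on a line, the Condorcet winner is the candidate closest to the median voter.
The median voter (position 14) is closest to D at 14.
Check: D vs A — voters closer to D: 4 of 5.

D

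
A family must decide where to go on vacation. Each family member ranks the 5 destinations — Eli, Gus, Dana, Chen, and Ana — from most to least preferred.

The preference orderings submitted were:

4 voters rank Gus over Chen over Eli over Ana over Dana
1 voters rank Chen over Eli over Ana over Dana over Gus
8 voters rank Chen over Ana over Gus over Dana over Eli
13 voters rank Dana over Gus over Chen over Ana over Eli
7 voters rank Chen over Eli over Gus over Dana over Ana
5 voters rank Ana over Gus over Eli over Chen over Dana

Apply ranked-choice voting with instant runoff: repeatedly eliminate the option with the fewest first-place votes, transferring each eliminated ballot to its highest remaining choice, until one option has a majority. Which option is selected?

Chen

Round 1: Chen 16, Dana 13, Ana 5, Gus 4, Eli 0. Eli has the fewest and is eliminated.
Round 2: Chen 16, Dana 13, Ana 5, Gus 4. Gus has the fewest and is eliminated.
Round 3: Chen 20, Dana 13, Ana 5. Chen has a majority.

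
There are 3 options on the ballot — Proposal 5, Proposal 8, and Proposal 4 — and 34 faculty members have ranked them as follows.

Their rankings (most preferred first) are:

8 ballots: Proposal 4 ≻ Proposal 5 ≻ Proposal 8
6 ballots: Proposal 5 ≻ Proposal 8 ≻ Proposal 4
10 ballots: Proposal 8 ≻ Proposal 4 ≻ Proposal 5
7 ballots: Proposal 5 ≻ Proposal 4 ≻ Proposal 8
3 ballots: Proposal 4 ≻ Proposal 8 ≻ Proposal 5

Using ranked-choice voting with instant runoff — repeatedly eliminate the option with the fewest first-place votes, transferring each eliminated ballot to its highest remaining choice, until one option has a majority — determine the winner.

Round 1: Proposal 5 13, Proposal 4 11, Proposal 8 10. Proposal 8 has the fewest and is eliminated.
Round 2: Proposal 4 21, Proposal 5 13. Proposal 4 has a majority.

Proposal 4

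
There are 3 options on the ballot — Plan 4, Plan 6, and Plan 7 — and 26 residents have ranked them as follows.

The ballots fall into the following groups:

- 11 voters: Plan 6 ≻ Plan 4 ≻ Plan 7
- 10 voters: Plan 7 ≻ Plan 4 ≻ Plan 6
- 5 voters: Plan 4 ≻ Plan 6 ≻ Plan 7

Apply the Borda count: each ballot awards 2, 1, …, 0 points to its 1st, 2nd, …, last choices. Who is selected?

Borda scores:
  Plan 4: 11·1 + 10·1 + 5·2 = 31
  Plan 6: 11·2 + 10·0 + 5·1 = 27
  Plan 7: 11·0 + 10·2 + 5·0 = 20
Plan 4 has the highest total.

Plan 4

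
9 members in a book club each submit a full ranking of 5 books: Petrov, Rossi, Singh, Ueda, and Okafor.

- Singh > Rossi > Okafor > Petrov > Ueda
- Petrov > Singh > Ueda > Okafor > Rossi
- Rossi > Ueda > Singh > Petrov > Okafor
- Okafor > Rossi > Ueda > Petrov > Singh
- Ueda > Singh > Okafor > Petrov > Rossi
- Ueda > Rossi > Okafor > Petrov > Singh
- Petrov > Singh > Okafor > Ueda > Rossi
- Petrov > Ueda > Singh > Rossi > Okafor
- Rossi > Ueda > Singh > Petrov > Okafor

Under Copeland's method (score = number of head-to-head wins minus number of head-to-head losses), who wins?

Ueda

Pairwise results:
  Petrov vs Rossi: Rossi wins 5–4.
  Petrov vs Singh: Petrov wins 5–4.
  Petrov vs Ueda: Ueda wins 5–4.
  Petrov vs Okafor: Petrov wins 5–4.
  Rossi vs Singh: Singh wins 5–4.
  Rossi vs Ueda: Ueda wins 5–4.
  Rossi vs Okafor: Rossi wins 5–4.
  Singh vs Ueda: Ueda wins 6–3.
  Singh vs Okafor: Singh wins 7–2.
  Ueda vs Okafor: Ueda wins 6–3.
Copeland scores (wins − losses):
  Petrov: 2 − 2 = 0
  Rossi: 2 − 2 = 0
  Singh: 2 − 2 = 0
  Ueda: 4 − 0 = 4
  Okafor: 0 − 4 = -4
Ueda has the best Copeland score.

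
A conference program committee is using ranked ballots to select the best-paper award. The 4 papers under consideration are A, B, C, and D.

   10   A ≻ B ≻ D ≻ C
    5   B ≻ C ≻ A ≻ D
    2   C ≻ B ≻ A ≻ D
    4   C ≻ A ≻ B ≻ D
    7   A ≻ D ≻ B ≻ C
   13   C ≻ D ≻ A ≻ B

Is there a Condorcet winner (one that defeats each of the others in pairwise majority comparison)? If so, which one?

Head-to-head results (41 voters total):
A vs B: A wins 34–7.
A vs C: C wins 24–17.
A vs D: A wins 28–13.
B vs C: B wins 22–19.
B vs D: B wins 21–20.
C vs D: C wins 24–17.
No candidate beats all others: A beats B beats C beats A, a majority cycle.

No Condorcet winner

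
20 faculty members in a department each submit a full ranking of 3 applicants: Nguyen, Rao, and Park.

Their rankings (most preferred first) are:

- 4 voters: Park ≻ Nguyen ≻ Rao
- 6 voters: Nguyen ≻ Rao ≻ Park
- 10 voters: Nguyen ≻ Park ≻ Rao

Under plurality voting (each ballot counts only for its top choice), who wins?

Nguyen

First-place vote totals:
  Nguyen: 16
  Rao: 0
  Park: 4
Nguyen has the most first-place votes.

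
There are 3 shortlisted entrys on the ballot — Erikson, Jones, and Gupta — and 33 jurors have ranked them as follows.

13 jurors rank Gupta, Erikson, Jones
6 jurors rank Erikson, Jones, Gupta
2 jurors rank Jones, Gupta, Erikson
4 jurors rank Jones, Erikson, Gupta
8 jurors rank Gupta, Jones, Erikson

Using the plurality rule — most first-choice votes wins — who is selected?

Gupta

First-place vote totals:
  Erikson: 6
  Jones: 6
  Gupta: 21
Gupta has the most first-place votes.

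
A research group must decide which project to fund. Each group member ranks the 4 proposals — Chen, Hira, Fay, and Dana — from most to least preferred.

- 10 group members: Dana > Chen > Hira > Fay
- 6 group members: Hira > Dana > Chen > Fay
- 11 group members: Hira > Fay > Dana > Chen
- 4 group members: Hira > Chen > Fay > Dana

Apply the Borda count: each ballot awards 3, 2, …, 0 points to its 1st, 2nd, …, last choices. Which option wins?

Hira

Borda scores:
  Chen: 10·2 + 6·1 + 11·0 + 4·2 = 34
  Hira: 10·1 + 6·3 + 11·3 + 4·3 = 73
  Fay: 10·0 + 6·0 + 11·2 + 4·1 = 26
  Dana: 10·3 + 6·2 + 11·1 + 4·0 = 53
Hira has the highest total.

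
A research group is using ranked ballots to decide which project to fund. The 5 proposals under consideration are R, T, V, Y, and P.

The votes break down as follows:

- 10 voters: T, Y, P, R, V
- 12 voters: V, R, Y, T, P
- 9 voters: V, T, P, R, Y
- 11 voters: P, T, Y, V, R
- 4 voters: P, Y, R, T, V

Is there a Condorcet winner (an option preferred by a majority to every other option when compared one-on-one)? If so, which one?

Head-to-head results (46 voters total):
R vs T: T wins 30–16.
R vs V: V wins 32–14.
R vs Y: Y wins 25–21.
R vs P: P wins 34–12.
T vs V: T wins 25–21.
T vs Y: T wins 30–16.
T vs P: T wins 31–15.
V vs Y: Y wins 25–21.
V vs P: P wins 25–21.
Y vs P: P wins 24–22.
T beats each rival — R (30–16), V (25–21), Y (30–16), P (31–15) — so T is the Condorcet winner.

T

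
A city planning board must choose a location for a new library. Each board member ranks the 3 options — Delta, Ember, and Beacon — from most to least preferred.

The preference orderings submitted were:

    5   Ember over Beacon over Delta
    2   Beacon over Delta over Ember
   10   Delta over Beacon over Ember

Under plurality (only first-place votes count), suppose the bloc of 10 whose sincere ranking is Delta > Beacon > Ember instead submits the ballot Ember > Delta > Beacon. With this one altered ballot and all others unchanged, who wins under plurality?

First-place totals with the altered ballot: Delta 0, Ember 15, Beacon 2.
The switch changes the winner from Delta to Ember.

Ember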